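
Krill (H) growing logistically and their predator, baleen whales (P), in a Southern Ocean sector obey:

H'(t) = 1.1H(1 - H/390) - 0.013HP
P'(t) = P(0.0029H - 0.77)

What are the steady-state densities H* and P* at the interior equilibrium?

From dP/dt = 0 with P > 0: 0.0029H* = 0.77, so H* = 266.
Substitute into dH/dt = 0: 1.1(1 - 266/390) = 0.013P*.
The bracket is 0.319, giving P* = 0.351/0.013 = 27.

H* ≈ 266, P* ≈ 27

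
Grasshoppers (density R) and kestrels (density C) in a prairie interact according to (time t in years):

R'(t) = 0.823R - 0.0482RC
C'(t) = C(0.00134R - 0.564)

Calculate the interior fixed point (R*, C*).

Set dC/dt = 0 with C > 0: 0.00134R - 0.564 = 0, so R* = 0.564/0.00134 = 421.
Set dR/dt = 0 with R > 0: 0.823 - 0.0482C = 0, so C* = 0.823/0.0482 = 17.1.

R* ≈ 421, C* ≈ 17.1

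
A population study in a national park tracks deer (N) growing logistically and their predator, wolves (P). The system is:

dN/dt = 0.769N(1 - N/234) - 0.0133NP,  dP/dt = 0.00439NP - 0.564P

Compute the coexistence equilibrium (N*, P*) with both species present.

N* ≈ 128, P* ≈ 26.1

From dP/dt = 0 with P > 0: 0.00439N* = 0.564, so N* = 128.
Substitute into dN/dt = 0: 0.769(1 - 128/234) = 0.0133P*.
The bracket is 0.451, giving P* = 0.347/0.0133 = 26.1.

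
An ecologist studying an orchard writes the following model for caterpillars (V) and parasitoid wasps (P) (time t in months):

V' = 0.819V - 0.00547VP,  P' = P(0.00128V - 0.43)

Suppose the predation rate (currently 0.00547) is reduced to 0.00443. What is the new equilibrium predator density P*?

At the interior fixed point, setting dV/dt = 0 with V > 0 fixes P* = (prey growth rate)/(VP coefficient) — independent of the other coefficients.
With the change, P* = 0.819/0.00443 = 185; it rises from 150.

P* ≈ 185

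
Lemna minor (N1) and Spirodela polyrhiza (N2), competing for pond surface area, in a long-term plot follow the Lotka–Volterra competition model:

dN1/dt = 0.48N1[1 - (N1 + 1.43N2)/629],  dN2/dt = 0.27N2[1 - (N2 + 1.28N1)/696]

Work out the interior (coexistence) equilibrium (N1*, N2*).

N1* ≈ 441, N2* ≈ 131

Setting both brackets to zero gives the nullclines N1 + 1.43N2 = 629 and 1.28N1 + N2 = 696.
Substituting N2 = 696 - 1.28N1 into the first: N1(1 - 1.43·1.28) = 629 - 1.43·696.
So N1* = -366/-0.83 = 441, and then N2* = 696 - 1.28·441 = 131.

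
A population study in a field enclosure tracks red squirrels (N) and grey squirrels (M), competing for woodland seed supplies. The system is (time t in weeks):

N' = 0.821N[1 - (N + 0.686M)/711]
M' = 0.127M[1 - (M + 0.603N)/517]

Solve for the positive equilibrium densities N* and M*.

Setting both brackets to zero gives the nullclines N + 0.686M = 711 and 0.603N + M = 517.
Substituting M = 517 - 0.603N into the first: N(1 - 0.686·0.603) = 711 - 0.686·517.
So N* = 356/0.586 = 608, and then M* = 517 - 0.603·608 = 151.

N* ≈ 608, M* ≈ 151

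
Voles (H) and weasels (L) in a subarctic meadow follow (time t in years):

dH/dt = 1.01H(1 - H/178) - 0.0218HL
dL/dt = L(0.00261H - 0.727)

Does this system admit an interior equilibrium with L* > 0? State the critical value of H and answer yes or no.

Threshold H = 279; K < 279, so no, the predator goes extinct.

The predator equation gives dL/dt > 0 only when H > 0.727/0.00261 = 279.
Without the predator, H → K = 178. Since 178 < 279, the predator cannot invade.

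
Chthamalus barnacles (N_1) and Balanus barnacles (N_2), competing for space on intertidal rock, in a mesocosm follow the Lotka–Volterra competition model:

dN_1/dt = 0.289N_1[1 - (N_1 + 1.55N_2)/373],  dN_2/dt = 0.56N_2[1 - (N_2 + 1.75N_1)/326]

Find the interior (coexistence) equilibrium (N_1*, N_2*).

N_1* ≈ 77.3, N_2* ≈ 191

Setting both brackets to zero gives the nullclines N_1 + 1.55N_2 = 373 and 1.75N_1 + N_2 = 326.
Substituting N_2 = 326 - 1.75N_1 into the first: N_1(1 - 1.55·1.75) = 373 - 1.55·326.
So N_1* = -132/-1.71 = 77.3, and then N_2* = 326 - 1.75·77.3 = 191.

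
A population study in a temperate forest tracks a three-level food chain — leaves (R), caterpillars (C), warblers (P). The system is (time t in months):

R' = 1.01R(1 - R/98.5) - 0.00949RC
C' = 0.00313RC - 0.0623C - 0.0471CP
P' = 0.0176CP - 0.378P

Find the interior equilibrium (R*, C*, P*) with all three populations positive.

R* ≈ 78.6, C* ≈ 21.5, P* ≈ 3.9

From dP/dt = 0: 0.0176C* = 0.378, so C* = 21.5.
From dR/dt = 0: 1.01(1 - R*/98.5) = 0.00949·21.5, giving R* = 98.5·(1 - 0.202) = 78.6.
From dC/dt = 0: 0.00313·78.6 - 0.0623 = 0.0471P*, so P* = 0.184/0.0471 = 3.9.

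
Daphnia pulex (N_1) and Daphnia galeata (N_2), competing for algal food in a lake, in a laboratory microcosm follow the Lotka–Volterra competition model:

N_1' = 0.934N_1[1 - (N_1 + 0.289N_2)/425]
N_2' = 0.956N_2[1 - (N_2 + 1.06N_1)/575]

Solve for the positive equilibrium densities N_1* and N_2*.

N_1* ≈ 373, N_2* ≈ 179

Setting both brackets to zero gives the nullclines N_1 + 0.289N_2 = 425 and 1.06N_1 + N_2 = 575.
Substituting N_2 = 575 - 1.06N_1 into the first: N_1(1 - 0.289·1.06) = 425 - 0.289·575.
So N_1* = 259/0.694 = 373, and then N_2* = 575 - 1.06·373 = 179.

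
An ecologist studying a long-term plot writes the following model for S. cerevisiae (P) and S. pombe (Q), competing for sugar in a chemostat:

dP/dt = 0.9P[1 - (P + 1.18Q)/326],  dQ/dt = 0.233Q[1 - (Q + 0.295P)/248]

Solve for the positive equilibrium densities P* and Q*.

P* ≈ 51.2, Q* ≈ 233

Setting both brackets to zero gives the nullclines P + 1.18Q = 326 and 0.295P + Q = 248.
Substituting Q = 248 - 0.295P into the first: P(1 - 1.18·0.295) = 326 - 1.18·248.
So P* = 33.4/0.652 = 51.2, and then Q* = 248 - 0.295·51.2 = 233.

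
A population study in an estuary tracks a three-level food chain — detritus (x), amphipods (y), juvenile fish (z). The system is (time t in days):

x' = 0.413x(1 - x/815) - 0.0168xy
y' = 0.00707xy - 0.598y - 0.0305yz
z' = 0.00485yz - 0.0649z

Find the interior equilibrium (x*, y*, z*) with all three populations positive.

From dz/dt = 0: 0.00485y* = 0.0649, so y* = 13.4.
From dx/dt = 0: 0.413(1 - x*/815) = 0.0168·13.4, giving x* = 815·(1 - 0.544) = 371.
From dy/dt = 0: 0.00707·371 - 0.598 = 0.0305z*, so z* = 2.03/0.0305 = 66.5.

x* ≈ 371, y* ≈ 13.4, z* ≈ 66.5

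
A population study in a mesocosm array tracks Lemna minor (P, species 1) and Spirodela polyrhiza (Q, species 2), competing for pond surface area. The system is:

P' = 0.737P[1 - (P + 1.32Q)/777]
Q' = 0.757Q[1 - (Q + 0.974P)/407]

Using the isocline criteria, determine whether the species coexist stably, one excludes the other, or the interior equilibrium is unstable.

species 1 excludes species 2

Compare the nullcline intercepts: K1/α12 = 777/1.32 = 589 > K2 = 407; K2/α21 = 407/0.974 = 418 < K1 = 777.
Since the inequalities point opposite ways, species 1 can invade but species 2 cannot.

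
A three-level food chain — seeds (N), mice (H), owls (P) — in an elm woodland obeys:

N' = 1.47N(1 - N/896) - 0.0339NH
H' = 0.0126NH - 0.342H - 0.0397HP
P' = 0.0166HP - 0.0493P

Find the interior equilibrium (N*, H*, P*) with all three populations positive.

From dP/dt = 0: 0.0166H* = 0.0493, so H* = 2.97.
From dN/dt = 0: 1.47(1 - N*/896) = 0.0339·2.97, giving N* = 896·(1 - 0.0685) = 835.
From dH/dt = 0: 0.0126·835 - 0.342 = 0.0397P*, so P* = 10.2/0.0397 = 256.

N* ≈ 835, H* ≈ 2.97, P* ≈ 256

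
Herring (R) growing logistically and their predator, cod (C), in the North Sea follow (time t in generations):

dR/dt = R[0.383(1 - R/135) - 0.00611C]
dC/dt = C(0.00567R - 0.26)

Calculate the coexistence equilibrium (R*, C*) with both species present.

R* ≈ 45.9, C* ≈ 41.4

From dC/dt = 0 with C > 0: 0.00567R* = 0.26, so R* = 45.9.
Substitute into dR/dt = 0: 0.383(1 - 45.9/135) = 0.00611C*.
The bracket is 0.66, giving C* = 0.253/0.00611 = 41.4.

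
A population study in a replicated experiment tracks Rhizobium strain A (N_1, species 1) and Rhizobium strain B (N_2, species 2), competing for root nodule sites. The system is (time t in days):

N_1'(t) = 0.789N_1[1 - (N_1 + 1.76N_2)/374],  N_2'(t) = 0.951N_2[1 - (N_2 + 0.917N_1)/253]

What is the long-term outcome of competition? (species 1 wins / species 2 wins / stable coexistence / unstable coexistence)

Compare the nullcline intercepts: K1/α12 = 374/1.76 = 212 < K2 = 253; K2/α21 = 253/0.917 = 276 < K1 = 374.
Since both are reversed, neither can invade when rare; the interior point is a saddle.

unstable coexistence (outcome depends on initial conditions)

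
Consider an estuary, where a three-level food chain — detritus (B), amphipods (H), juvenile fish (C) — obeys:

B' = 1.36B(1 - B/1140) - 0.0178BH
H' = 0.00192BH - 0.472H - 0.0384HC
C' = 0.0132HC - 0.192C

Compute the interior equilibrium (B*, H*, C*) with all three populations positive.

From dC/dt = 0: 0.0132H* = 0.192, so H* = 14.5.
From dB/dt = 0: 1.36(1 - B*/1140) = 0.0178·14.5, giving B* = 1140·(1 - 0.19) = 923.
From dH/dt = 0: 0.00192·923 - 0.472 = 0.0384C*, so C* = 1.3/0.0384 = 33.9.

B* ≈ 923, H* ≈ 14.5, C* ≈ 33.9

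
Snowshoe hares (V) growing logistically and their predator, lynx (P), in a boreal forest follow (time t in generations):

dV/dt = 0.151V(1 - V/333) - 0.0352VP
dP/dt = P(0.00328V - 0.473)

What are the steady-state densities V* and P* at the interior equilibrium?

V* ≈ 144, P* ≈ 2.43

From dP/dt = 0 with P > 0: 0.00328V* = 0.473, so V* = 144.
Substitute into dV/dt = 0: 0.151(1 - 144/333) = 0.0352P*.
The bracket is 0.567, giving P* = 0.0856/0.0352 = 2.43.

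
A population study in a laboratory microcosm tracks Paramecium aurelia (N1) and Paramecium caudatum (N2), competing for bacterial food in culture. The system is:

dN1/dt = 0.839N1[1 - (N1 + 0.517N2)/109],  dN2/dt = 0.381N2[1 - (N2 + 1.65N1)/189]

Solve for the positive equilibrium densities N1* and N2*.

Setting both brackets to zero gives the nullclines N1 + 0.517N2 = 109 and 1.65N1 + N2 = 189.
Substituting N2 = 189 - 1.65N1 into the first: N1(1 - 0.517·1.65) = 109 - 0.517·189.
So N1* = 11.3/0.147 = 76.8, and then N2* = 189 - 1.65·76.8 = 62.3.

N1* ≈ 76.8, N2* ≈ 62.3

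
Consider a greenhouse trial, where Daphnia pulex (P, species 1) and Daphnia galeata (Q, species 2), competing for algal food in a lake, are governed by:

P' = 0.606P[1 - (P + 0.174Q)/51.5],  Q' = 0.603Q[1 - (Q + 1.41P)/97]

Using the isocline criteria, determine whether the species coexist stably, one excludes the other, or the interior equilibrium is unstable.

stable coexistence

Compare the nullcline intercepts: K1/α12 = 51.5/0.174 = 296 > K2 = 97; K2/α21 = 97/1.41 = 68.8 > K1 = 51.5.
Since both inequalities hold, each species can invade when rare, so the interior equilibrium is stable.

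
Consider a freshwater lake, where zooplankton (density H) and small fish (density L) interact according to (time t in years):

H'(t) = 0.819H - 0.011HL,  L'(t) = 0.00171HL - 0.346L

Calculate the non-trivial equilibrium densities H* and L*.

H* ≈ 202, L* ≈ 74.5

Set dL/dt = 0 with L > 0: 0.00171H - 0.346 = 0, so H* = 0.346/0.00171 = 202.
Set dH/dt = 0 with H > 0: 0.819 - 0.011L = 0, so L* = 0.819/0.011 = 74.5.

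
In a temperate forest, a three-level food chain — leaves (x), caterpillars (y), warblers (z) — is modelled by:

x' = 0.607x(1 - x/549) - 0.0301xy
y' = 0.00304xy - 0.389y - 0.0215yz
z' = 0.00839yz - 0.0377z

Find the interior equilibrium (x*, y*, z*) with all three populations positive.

From dz/dt = 0: 0.00839y* = 0.0377, so y* = 4.49.
From dx/dt = 0: 0.607(1 - x*/549) = 0.0301·4.49, giving x* = 549·(1 - 0.223) = 427.
From dy/dt = 0: 0.00304·427 - 0.389 = 0.0215z*, so z* = 0.908/0.0215 = 42.2.

x* ≈ 427, y* ≈ 4.49, z* ≈ 42.2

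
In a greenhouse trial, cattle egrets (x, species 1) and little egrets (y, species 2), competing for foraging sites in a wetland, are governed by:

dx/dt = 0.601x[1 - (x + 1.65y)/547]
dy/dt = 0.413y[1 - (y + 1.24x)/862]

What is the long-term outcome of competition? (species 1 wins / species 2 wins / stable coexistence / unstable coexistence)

Compare the nullcline intercepts: K1/α12 = 547/1.65 = 332 < K2 = 862; K2/α21 = 862/1.24 = 695 > K1 = 547.
Since the inequalities point opposite ways, species 2 can invade but species 1 cannot.

species 2 excludes species 1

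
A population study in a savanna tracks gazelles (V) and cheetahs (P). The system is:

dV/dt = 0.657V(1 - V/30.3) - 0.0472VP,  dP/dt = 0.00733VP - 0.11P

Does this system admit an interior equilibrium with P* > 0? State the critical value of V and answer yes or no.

Threshold V = 15; K > 15, so yes, the predator persists.

The predator equation gives dP/dt > 0 only when V > 0.11/0.00733 = 15.
Without the predator, V → K = 30.3. Since 30.3 > 15, the predator can invade and persist.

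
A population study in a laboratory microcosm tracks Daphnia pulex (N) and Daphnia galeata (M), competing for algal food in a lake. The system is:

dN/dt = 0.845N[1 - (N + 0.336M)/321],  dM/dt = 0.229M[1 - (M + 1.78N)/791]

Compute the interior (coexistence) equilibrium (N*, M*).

Setting both brackets to zero gives the nullclines N + 0.336M = 321 and 1.78N + M = 791.
Substituting M = 791 - 1.78N into the first: N(1 - 0.336·1.78) = 321 - 0.336·791.
So N* = 55.2/0.402 = 137, and then M* = 791 - 1.78·137 = 546.

N* ≈ 137, M* ≈ 546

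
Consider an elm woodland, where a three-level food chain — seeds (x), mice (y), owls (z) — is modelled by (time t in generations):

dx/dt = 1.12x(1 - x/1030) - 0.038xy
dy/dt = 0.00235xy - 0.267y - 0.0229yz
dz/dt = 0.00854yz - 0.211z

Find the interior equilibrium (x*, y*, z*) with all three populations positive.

x* ≈ 167, y* ≈ 24.7, z* ≈ 5.43

From dz/dt = 0: 0.00854y* = 0.211, so y* = 24.7.
From dx/dt = 0: 1.12(1 - x*/1030) = 0.038·24.7, giving x* = 1030·(1 - 0.838) = 167.
From dy/dt = 0: 0.00235·167 - 0.267 = 0.0229z*, so z* = 0.124/0.0229 = 5.43.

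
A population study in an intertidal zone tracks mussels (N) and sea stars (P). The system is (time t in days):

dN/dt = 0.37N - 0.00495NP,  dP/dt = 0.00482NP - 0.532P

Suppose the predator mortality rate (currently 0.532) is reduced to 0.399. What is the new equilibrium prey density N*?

N* ≈ 82.8

At the interior fixed point, setting dP/dt = 0 with P > 0 fixes N* = (predator death rate)/(NP coefficient) — independent of the other coefficients.
With the change, N* = 0.399/0.00482 = 82.8; it falls from 110.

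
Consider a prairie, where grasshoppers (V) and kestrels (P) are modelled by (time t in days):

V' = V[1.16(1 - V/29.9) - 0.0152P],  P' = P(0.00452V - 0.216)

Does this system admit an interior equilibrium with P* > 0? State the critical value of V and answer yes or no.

The predator equation gives dP/dt > 0 only when V > 0.216/0.00452 = 47.8.
Without the predator, V → K = 29.9. Since 29.9 < 47.8, the predator cannot invade.

Threshold V = 47.8; K < 47.8, so no, the predator goes extinct.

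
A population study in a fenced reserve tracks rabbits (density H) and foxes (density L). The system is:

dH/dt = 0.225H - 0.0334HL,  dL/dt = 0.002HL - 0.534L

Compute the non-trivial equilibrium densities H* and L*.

Set dL/dt = 0 with L > 0: 0.002H - 0.534 = 0, so H* = 0.534/0.002 = 267.
Set dH/dt = 0 with H > 0: 0.225 - 0.0334L = 0, so L* = 0.225/0.0334 = 6.74.

H* ≈ 267, L* ≈ 6.74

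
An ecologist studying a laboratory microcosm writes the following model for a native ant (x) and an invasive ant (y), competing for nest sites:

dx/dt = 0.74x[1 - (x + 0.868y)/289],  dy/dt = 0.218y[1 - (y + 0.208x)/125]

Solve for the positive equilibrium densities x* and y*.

x* ≈ 220, y* ≈ 79.2

Setting both brackets to zero gives the nullclines x + 0.868y = 289 and 0.208x + y = 125.
Substituting y = 125 - 0.208x into the first: x(1 - 0.868·0.208) = 289 - 0.868·125.
So x* = 180/0.819 = 220, and then y* = 125 - 0.208·220 = 79.2.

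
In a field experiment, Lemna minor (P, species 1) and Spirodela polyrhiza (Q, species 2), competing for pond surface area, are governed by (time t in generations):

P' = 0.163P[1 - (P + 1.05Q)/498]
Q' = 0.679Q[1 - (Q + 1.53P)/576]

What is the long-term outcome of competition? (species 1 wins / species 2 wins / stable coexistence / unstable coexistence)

unstable coexistence (outcome depends on initial conditions)

Compare the nullcline intercepts: K1/α12 = 498/1.05 = 474 < K2 = 576; K2/α21 = 576/1.53 = 376 < K1 = 498.
Since both are reversed, neither can invade when rare; the interior point is a saddle.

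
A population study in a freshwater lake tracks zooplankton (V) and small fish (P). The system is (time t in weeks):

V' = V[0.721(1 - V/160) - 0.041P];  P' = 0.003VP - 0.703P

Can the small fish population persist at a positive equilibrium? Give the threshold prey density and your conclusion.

Threshold V = 234; K < 234, so no, the predator goes extinct.

The predator equation gives dP/dt > 0 only when V > 0.703/0.003 = 234.
Without the predator, V → K = 160. Since 160 < 234, the predator cannot invade.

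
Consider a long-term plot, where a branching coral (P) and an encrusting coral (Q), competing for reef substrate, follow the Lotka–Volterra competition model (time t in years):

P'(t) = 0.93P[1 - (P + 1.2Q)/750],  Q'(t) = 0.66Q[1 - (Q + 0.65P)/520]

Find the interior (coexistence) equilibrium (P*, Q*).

P* ≈ 573, Q* ≈ 148

Setting both brackets to zero gives the nullclines P + 1.2Q = 750 and 0.65P + Q = 520.
Substituting Q = 520 - 0.65P into the first: P(1 - 1.2·0.65) = 750 - 1.2·520.
So P* = 126/0.22 = 573, and then Q* = 520 - 0.65·573 = 148.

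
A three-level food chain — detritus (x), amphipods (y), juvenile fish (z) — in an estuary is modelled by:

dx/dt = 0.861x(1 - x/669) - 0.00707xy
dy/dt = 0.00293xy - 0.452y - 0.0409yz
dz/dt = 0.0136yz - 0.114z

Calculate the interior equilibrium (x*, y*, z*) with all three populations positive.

From dz/dt = 0: 0.0136y* = 0.114, so y* = 8.38.
From dx/dt = 0: 0.861(1 - x*/669) = 0.00707·8.38, giving x* = 669·(1 - 0.0688) = 623.
From dy/dt = 0: 0.00293·623 - 0.452 = 0.0409z*, so z* = 1.37/0.0409 = 33.6.

x* ≈ 623, y* ≈ 8.38, z* ≈ 33.6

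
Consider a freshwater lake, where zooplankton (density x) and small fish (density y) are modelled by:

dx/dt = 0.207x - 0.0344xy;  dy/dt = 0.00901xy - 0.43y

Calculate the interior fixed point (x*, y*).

Set dy/dt = 0 with y > 0: 0.00901x - 0.43 = 0, so x* = 0.43/0.00901 = 47.7.
Set dx/dt = 0 with x > 0: 0.207 - 0.0344y = 0, so y* = 0.207/0.0344 = 6.02.

x* ≈ 47.7, y* ≈ 6.02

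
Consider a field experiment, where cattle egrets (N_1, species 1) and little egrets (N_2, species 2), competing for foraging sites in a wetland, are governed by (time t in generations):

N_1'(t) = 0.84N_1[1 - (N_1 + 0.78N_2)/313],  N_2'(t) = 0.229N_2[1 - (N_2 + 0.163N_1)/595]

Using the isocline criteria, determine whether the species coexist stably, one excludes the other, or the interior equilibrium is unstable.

species 2 excludes species 1

Compare the nullcline intercepts: K1/α12 = 313/0.78 = 401 < K2 = 595; K2/α21 = 595/0.163 = 3650 > K1 = 313.
Since the inequalities point opposite ways, species 2 can invade but species 1 cannot.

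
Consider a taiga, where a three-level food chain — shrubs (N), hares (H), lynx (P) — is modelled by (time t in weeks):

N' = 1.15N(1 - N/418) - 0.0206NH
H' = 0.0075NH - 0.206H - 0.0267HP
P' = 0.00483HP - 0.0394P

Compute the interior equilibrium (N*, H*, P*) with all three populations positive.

N* ≈ 357, H* ≈ 8.16, P* ≈ 92.5

From dP/dt = 0: 0.00483H* = 0.0394, so H* = 8.16.
From dN/dt = 0: 1.15(1 - N*/418) = 0.0206·8.16, giving N* = 418·(1 - 0.146) = 357.
From dH/dt = 0: 0.0075·357 - 0.206 = 0.0267P*, so P* = 2.47/0.0267 = 92.5.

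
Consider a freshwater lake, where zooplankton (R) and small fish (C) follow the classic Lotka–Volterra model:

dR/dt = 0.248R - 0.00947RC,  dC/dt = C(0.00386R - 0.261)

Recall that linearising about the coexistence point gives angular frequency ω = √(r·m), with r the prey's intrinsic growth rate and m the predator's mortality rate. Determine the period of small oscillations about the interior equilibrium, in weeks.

Here r = 0.248 and m = 0.261, so r·m = 0.0647.
ω = √0.0647 = 0.254 per week, hence T = 2π/ω ≈ 24.7 weeks.

T ≈ 24.7 weeks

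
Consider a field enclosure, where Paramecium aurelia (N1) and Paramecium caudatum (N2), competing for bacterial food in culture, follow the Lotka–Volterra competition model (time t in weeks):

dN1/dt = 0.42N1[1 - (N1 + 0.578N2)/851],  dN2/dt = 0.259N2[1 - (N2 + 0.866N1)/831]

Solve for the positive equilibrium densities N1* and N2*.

N1* ≈ 742, N2* ≈ 188

Setting both brackets to zero gives the nullclines N1 + 0.578N2 = 851 and 0.866N1 + N2 = 831.
Substituting N2 = 831 - 0.866N1 into the first: N1(1 - 0.578·0.866) = 851 - 0.578·831.
So N1* = 371/0.499 = 742, and then N2* = 831 - 0.866·742 = 188.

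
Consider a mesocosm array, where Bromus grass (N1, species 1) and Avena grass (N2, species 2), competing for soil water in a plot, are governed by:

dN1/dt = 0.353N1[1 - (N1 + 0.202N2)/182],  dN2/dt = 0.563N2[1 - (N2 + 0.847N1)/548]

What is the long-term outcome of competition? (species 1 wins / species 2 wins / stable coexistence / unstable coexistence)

Compare the nullcline intercepts: K1/α12 = 182/0.202 = 901 > K2 = 548; K2/α21 = 548/0.847 = 647 > K1 = 182.
Since both inequalities hold, each species can invade when rare, so the interior equilibrium is stable.

stable coexistence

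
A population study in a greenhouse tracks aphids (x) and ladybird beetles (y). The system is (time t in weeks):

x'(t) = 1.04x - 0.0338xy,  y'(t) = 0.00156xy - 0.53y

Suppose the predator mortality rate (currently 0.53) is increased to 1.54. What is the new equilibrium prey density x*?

At the interior fixed point, setting dy/dt = 0 with y > 0 fixes x* = (predator death rate)/(xy coefficient) — independent of the other coefficients.
With the change, x* = 1.54/0.00156 = 987; it rises from 340.

x* ≈ 987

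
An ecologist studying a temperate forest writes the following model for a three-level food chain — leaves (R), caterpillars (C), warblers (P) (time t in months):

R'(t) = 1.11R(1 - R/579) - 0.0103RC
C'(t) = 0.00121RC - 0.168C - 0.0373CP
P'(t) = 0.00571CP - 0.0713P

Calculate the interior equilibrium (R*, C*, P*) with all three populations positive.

From dP/dt = 0: 0.00571C* = 0.0713, so C* = 12.5.
From dR/dt = 0: 1.11(1 - R*/579) = 0.0103·12.5, giving R* = 579·(1 - 0.116) = 512.
From dC/dt = 0: 0.00121·512 - 0.168 = 0.0373P*, so P* = 0.451/0.0373 = 12.1.

R* ≈ 512, C* ≈ 12.5, P* ≈ 12.1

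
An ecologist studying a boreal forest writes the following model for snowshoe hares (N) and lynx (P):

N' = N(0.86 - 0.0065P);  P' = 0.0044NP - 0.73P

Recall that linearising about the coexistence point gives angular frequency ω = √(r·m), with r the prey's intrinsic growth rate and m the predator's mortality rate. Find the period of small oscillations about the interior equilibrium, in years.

Here r = 0.86 and m = 0.73, so r·m = 0.628.
ω = √0.628 = 0.792 per year, hence T = 2π/ω ≈ 7.93 years.

T ≈ 7.93 years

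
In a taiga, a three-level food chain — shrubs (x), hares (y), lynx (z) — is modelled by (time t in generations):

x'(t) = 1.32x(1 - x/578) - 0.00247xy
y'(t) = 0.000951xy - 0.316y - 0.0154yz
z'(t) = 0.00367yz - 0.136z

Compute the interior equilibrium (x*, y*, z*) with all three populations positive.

x* ≈ 538, y* ≈ 37.1, z* ≈ 12.7

From dz/dt = 0: 0.00367y* = 0.136, so y* = 37.1.
From dx/dt = 0: 1.32(1 - x*/578) = 0.00247·37.1, giving x* = 578·(1 - 0.0693) = 538.
From dy/dt = 0: 0.000951·538 - 0.316 = 0.0154z*, so z* = 0.196/0.0154 = 12.7.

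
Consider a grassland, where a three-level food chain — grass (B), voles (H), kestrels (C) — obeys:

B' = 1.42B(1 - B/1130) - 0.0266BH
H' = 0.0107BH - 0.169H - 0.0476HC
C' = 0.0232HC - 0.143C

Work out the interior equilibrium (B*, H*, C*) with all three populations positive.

B* ≈ 1000, H* ≈ 6.16, C* ≈ 221

From dC/dt = 0: 0.0232H* = 0.143, so H* = 6.16.
From dB/dt = 0: 1.42(1 - B*/1130) = 0.0266·6.16, giving B* = 1130·(1 - 0.115) = 1000.
From dH/dt = 0: 0.0107·1000 - 0.169 = 0.0476C*, so C* = 10.5/0.0476 = 221.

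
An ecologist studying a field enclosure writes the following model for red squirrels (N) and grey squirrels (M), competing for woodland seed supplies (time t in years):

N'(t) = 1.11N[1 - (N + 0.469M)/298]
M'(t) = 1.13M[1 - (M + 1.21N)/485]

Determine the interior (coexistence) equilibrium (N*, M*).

Setting both brackets to zero gives the nullclines N + 0.469M = 298 and 1.21N + M = 485.
Substituting M = 485 - 1.21N into the first: N(1 - 0.469·1.21) = 298 - 0.469·485.
So N* = 70.5/0.433 = 163, and then M* = 485 - 1.21·163 = 288.

N* ≈ 163, M* ≈ 288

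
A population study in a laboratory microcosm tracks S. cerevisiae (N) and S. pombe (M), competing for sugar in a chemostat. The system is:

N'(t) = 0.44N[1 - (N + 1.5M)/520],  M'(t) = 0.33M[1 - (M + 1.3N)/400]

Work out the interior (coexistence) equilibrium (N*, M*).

Setting both brackets to zero gives the nullclines N + 1.5M = 520 and 1.3N + M = 400.
Substituting M = 400 - 1.3N into the first: N(1 - 1.5·1.3) = 520 - 1.5·400.
So N* = -80/-0.95 = 84.2, and then M* = 400 - 1.3·84.2 = 291.

N* ≈ 84.2, M* ≈ 291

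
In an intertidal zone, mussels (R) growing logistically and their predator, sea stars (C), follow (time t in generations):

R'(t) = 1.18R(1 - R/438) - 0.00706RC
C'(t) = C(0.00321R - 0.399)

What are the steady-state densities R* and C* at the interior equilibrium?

From dC/dt = 0 with C > 0: 0.00321R* = 0.399, so R* = 124.
Substitute into dR/dt = 0: 1.18(1 - 124/438) = 0.00706C*.
The bracket is 0.716, giving C* = 0.845/0.00706 = 120.

R* ≈ 124, C* ≈ 120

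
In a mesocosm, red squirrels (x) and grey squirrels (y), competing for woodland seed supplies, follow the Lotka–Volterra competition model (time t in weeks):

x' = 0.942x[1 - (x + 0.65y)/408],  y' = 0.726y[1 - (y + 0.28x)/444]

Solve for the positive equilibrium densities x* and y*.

x* ≈ 146, y* ≈ 403

Setting both brackets to zero gives the nullclines x + 0.65y = 408 and 0.28x + y = 444.
Substituting y = 444 - 0.28x into the first: x(1 - 0.65·0.28) = 408 - 0.65·444.
So x* = 119/0.818 = 146, and then y* = 444 - 0.28·146 = 403.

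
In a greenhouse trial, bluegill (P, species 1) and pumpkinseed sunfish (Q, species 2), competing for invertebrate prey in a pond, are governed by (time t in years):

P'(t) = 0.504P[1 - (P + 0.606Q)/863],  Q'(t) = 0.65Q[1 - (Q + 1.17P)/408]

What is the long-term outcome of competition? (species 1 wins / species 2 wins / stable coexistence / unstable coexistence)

species 1 excludes species 2

Compare the nullcline intercepts: K1/α12 = 863/0.606 = 1420 > K2 = 408; K2/α21 = 408/1.17 = 349 < K1 = 863.
Since the inequalities point opposite ways, species 1 can invade but species 2 cannot.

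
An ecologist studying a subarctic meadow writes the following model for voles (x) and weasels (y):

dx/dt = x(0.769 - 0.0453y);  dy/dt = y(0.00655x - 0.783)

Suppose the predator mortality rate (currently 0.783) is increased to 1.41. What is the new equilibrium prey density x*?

x* ≈ 215

At the interior fixed point, setting dy/dt = 0 with y > 0 fixes x* = (predator death rate)/(xy coefficient) — independent of the other coefficients.
With the change, x* = 1.41/0.00655 = 215; it rises from 120.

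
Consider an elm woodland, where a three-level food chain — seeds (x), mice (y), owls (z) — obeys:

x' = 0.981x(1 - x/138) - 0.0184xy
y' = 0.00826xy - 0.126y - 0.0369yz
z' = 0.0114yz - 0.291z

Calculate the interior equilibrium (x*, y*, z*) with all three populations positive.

From dz/dt = 0: 0.0114y* = 0.291, so y* = 25.5.
From dx/dt = 0: 0.981(1 - x*/138) = 0.0184·25.5, giving x* = 138·(1 - 0.479) = 71.9.
From dy/dt = 0: 0.00826·71.9 - 0.126 = 0.0369z*, so z* = 0.468/0.0369 = 12.7.

x* ≈ 71.9, y* ≈ 25.5, z* ≈ 12.7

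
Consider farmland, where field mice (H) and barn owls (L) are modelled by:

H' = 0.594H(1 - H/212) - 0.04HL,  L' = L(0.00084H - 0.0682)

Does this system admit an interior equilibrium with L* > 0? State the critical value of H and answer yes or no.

Threshold H = 81.2; K > 81.2, so yes, the predator persists.

The predator equation gives dL/dt > 0 only when H > 0.0682/0.00084 = 81.2.
Without the predator, H → K = 212. Since 212 > 81.2, the predator can invade and persist.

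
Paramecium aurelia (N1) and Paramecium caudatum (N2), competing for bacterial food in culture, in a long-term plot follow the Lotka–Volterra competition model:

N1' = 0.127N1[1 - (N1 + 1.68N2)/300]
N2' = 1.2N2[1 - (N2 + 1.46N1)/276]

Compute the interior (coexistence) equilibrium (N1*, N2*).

N1* ≈ 113, N2* ≈ 112

Setting both brackets to zero gives the nullclines N1 + 1.68N2 = 300 and 1.46N1 + N2 = 276.
Substituting N2 = 276 - 1.46N1 into the first: N1(1 - 1.68·1.46) = 300 - 1.68·276.
So N1* = -164/-1.45 = 113, and then N2* = 276 - 1.46·113 = 112.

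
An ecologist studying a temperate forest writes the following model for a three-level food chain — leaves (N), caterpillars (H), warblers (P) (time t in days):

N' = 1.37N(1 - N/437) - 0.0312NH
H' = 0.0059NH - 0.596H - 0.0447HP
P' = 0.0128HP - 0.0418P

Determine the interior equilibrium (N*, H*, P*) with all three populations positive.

N* ≈ 405, H* ≈ 3.27, P* ≈ 40.1

From dP/dt = 0: 0.0128H* = 0.0418, so H* = 3.27.
From dN/dt = 0: 1.37(1 - N*/437) = 0.0312·3.27, giving N* = 437·(1 - 0.0744) = 405.
From dH/dt = 0: 0.0059·405 - 0.596 = 0.0447P*, so P* = 1.79/0.0447 = 40.1.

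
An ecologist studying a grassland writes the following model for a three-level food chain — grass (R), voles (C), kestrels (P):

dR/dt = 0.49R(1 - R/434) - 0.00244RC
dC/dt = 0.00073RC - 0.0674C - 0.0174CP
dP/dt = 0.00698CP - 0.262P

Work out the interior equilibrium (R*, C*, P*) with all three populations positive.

R* ≈ 353, C* ≈ 37.5, P* ≈ 10.9

From dP/dt = 0: 0.00698C* = 0.262, so C* = 37.5.
From dR/dt = 0: 0.49(1 - R*/434) = 0.00244·37.5, giving R* = 434·(1 - 0.187) = 353.
From dC/dt = 0: 0.00073·353 - 0.0674 = 0.0174P*, so P* = 0.19/0.0174 = 10.9.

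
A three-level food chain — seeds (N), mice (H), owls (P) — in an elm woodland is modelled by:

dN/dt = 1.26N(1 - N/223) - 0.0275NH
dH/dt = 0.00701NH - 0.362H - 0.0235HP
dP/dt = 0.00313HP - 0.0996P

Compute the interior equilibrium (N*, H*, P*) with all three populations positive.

From dP/dt = 0: 0.00313H* = 0.0996, so H* = 31.8.
From dN/dt = 0: 1.26(1 - N*/223) = 0.0275·31.8, giving N* = 223·(1 - 0.695) = 68.1.
From dH/dt = 0: 0.00701·68.1 - 0.362 = 0.0235P*, so P* = 0.116/0.0235 = 4.92.

N* ≈ 68.1, H* ≈ 31.8, P* ≈ 4.92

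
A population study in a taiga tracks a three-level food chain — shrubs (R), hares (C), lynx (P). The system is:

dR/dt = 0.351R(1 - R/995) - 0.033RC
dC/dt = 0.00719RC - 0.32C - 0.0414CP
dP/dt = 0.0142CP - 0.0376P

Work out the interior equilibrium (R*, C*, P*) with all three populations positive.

R* ≈ 747, C* ≈ 2.65, P* ≈ 122

From dP/dt = 0: 0.0142C* = 0.0376, so C* = 2.65.
From dR/dt = 0: 0.351(1 - R*/995) = 0.033·2.65, giving R* = 995·(1 - 0.249) = 747.
From dC/dt = 0: 0.00719·747 - 0.32 = 0.0414P*, so P* = 5.05/0.0414 = 122.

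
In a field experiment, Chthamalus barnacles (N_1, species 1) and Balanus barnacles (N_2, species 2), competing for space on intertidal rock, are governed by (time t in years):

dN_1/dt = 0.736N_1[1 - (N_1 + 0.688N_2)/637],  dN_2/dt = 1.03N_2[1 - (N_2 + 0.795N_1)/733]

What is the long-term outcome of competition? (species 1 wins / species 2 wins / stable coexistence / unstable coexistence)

Compare the nullcline intercepts: K1/α12 = 637/0.688 = 926 > K2 = 733; K2/α21 = 733/0.795 = 922 > K1 = 637.
Since both inequalities hold, each species can invade when rare, so the interior equilibrium is stable.

stable coexistence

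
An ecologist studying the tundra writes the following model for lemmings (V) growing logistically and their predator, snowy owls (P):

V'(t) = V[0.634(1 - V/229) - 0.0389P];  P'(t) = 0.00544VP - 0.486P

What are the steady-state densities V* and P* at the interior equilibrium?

From dP/dt = 0 with P > 0: 0.00544V* = 0.486, so V* = 89.3.
Substitute into dV/dt = 0: 0.634(1 - 89.3/229) = 0.0389P*.
The bracket is 0.61, giving P* = 0.387/0.0389 = 9.94.

V* ≈ 89.3, P* ≈ 9.94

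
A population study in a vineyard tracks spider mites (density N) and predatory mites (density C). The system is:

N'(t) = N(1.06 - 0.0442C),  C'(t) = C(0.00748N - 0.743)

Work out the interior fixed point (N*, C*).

N* ≈ 99.3, C* ≈ 24

Set dC/dt = 0 with C > 0: 0.00748N - 0.743 = 0, so N* = 0.743/0.00748 = 99.3.
Set dN/dt = 0 with N > 0: 1.06 - 0.0442C = 0, so C* = 1.06/0.0442 = 24.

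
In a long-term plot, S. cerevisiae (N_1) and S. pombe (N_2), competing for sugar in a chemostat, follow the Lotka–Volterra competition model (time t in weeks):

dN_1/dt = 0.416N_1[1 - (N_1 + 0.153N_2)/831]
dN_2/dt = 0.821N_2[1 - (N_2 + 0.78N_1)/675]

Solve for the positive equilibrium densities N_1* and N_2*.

Setting both brackets to zero gives the nullclines N_1 + 0.153N_2 = 831 and 0.78N_1 + N_2 = 675.
Substituting N_2 = 675 - 0.78N_1 into the first: N_1(1 - 0.153·0.78) = 831 - 0.153·675.
So N_1* = 728/0.881 = 826, and then N_2* = 675 - 0.78·826 = 30.5.

N_1* ≈ 826, N_2* ≈ 30.5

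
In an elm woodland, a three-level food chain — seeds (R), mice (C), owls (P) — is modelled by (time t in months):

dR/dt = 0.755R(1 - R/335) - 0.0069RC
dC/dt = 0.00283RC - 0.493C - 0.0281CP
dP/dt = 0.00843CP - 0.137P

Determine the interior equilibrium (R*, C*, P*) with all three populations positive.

From dP/dt = 0: 0.00843C* = 0.137, so C* = 16.3.
From dR/dt = 0: 0.755(1 - R*/335) = 0.0069·16.3, giving R* = 335·(1 - 0.149) = 285.
From dC/dt = 0: 0.00283·285 - 0.493 = 0.0281P*, so P* = 0.314/0.0281 = 11.2.

R* ≈ 285, C* ≈ 16.3, P* ≈ 11.2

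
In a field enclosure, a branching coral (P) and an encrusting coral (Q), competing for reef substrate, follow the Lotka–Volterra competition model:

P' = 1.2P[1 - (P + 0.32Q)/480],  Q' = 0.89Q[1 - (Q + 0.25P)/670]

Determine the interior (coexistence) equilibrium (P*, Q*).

P* ≈ 289, Q* ≈ 598

Setting both brackets to zero gives the nullclines P + 0.32Q = 480 and 0.25P + Q = 670.
Substituting Q = 670 - 0.25P into the first: P(1 - 0.32·0.25) = 480 - 0.32·670.
So P* = 266/0.92 = 289, and then Q* = 670 - 0.25·289 = 598.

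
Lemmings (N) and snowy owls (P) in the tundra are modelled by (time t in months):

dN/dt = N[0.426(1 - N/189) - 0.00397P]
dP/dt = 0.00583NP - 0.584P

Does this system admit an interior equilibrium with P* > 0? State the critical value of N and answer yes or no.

The predator equation gives dP/dt > 0 only when N > 0.584/0.00583 = 100.
Without the predator, N → K = 189. Since 189 > 100, the predator can invade and persist.

Threshold N = 100; K > 100, so yes, the predator persists.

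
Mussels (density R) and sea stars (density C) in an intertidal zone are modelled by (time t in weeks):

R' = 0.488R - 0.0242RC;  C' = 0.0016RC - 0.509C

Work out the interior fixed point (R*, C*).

R* ≈ 318, C* ≈ 20.2

Set dC/dt = 0 with C > 0: 0.0016R - 0.509 = 0, so R* = 0.509/0.0016 = 318.
Set dR/dt = 0 with R > 0: 0.488 - 0.0242C = 0, so C* = 0.488/0.0242 = 20.2.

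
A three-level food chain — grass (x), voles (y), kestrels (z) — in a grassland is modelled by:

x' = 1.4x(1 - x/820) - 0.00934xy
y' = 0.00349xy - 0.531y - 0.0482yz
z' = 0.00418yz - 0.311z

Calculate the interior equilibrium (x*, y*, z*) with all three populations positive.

x* ≈ 413, y* ≈ 74.4, z* ≈ 18.9

From dz/dt = 0: 0.00418y* = 0.311, so y* = 74.4.
From dx/dt = 0: 1.4(1 - x*/820) = 0.00934·74.4, giving x* = 820·(1 - 0.496) = 413.
From dy/dt = 0: 0.00349·413 - 0.531 = 0.0482z*, so z* = 0.91/0.0482 = 18.9.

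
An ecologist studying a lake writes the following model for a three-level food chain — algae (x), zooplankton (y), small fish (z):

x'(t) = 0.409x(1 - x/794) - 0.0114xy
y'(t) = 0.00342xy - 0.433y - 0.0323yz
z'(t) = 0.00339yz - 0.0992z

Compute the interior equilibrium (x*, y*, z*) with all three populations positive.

From dz/dt = 0: 0.00339y* = 0.0992, so y* = 29.3.
From dx/dt = 0: 0.409(1 - x*/794) = 0.0114·29.3, giving x* = 794·(1 - 0.816) = 146.
From dy/dt = 0: 0.00342·146 - 0.433 = 0.0323z*, so z* = 0.0677/0.0323 = 2.09.

x* ≈ 146, y* ≈ 29.3, z* ≈ 2.09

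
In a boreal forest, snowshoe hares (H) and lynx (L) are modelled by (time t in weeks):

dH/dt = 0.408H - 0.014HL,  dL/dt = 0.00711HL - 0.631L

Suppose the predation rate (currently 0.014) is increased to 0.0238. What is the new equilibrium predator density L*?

L* ≈ 17.1

At the interior fixed point, setting dH/dt = 0 with H > 0 fixes L* = (prey growth rate)/(HL coefficient) — independent of the other coefficients.
With the change, L* = 0.408/0.0238 = 17.1; it falls from 29.1.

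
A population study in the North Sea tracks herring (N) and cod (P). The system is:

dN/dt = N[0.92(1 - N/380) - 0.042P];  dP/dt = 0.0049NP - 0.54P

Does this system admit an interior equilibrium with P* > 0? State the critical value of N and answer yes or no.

Threshold N = 110; K > 110, so yes, the predator persists.

The predator equation gives dP/dt > 0 only when N > 0.54/0.0049 = 110.
Without the predator, N → K = 380. Since 380 > 110, the predator can invade and persist.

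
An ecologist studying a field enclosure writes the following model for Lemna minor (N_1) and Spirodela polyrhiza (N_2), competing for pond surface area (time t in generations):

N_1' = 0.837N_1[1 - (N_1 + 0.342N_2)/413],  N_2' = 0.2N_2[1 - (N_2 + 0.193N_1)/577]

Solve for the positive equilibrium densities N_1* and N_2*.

Setting both brackets to zero gives the nullclines N_1 + 0.342N_2 = 413 and 0.193N_1 + N_2 = 577.
Substituting N_2 = 577 - 0.193N_1 into the first: N_1(1 - 0.342·0.193) = 413 - 0.342·577.
So N_1* = 216/0.934 = 231, and then N_2* = 577 - 0.193·231 = 532.

N_1* ≈ 231, N_2* ≈ 532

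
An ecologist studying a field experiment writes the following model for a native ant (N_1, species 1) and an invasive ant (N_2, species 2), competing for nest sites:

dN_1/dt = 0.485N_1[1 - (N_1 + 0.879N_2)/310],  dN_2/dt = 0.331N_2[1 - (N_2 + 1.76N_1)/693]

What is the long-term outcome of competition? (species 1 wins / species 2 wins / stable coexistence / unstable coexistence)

species 2 excludes species 1

Compare the nullcline intercepts: K1/α12 = 310/0.879 = 353 < K2 = 693; K2/α21 = 693/1.76 = 394 > K1 = 310.
Since the inequalities point opposite ways, species 2 can invade but species 1 cannot.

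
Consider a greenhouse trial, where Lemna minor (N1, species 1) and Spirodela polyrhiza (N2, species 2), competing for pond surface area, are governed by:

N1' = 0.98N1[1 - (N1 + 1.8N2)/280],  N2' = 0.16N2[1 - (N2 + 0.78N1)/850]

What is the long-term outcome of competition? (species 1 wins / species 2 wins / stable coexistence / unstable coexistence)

species 2 excludes species 1

Compare the nullcline intercepts: K1/α12 = 280/1.8 = 156 < K2 = 850; K2/α21 = 850/0.78 = 1090 > K1 = 280.
Since the inequalities point opposite ways, species 2 can invade but species 1 cannot.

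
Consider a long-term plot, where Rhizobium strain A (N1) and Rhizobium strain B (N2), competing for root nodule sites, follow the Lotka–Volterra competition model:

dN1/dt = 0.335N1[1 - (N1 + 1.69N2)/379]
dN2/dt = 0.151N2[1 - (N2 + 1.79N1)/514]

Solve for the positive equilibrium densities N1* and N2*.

N1* ≈ 242, N2* ≈ 81.2

Setting both brackets to zero gives the nullclines N1 + 1.69N2 = 379 and 1.79N1 + N2 = 514.
Substituting N2 = 514 - 1.79N1 into the first: N1(1 - 1.69·1.79) = 379 - 1.69·514.
So N1* = -490/-2.03 = 242, and then N2* = 514 - 1.79·242 = 81.2.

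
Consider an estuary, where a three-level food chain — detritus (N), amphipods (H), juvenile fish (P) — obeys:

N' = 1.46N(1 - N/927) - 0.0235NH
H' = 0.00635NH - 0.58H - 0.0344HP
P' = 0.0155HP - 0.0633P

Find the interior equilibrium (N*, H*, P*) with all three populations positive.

From dP/dt = 0: 0.0155H* = 0.0633, so H* = 4.08.
From dN/dt = 0: 1.46(1 - N*/927) = 0.0235·4.08, giving N* = 927·(1 - 0.0657) = 866.
From dH/dt = 0: 0.00635·866 - 0.58 = 0.0344P*, so P* = 4.92/0.0344 = 143.

N* ≈ 866, H* ≈ 4.08, P* ≈ 143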